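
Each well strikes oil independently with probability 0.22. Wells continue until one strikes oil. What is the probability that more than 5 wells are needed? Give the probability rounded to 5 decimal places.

0.28872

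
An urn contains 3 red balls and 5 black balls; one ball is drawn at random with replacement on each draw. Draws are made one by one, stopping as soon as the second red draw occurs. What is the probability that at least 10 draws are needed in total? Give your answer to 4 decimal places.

0.0931

Needing more than 9 draws ⇔ fewer than 2 successes in the first 9. With X ~ Binomial(9, 0.375), P(Y > 9) = P(X ≤ 1).
  k=0: C(9,0)·0.375^0·0.625^9 = 0.014552
  k=1: C(9,1)·0.375^1·0.625^8 = 0.078580
P(X ≤ 1) = 0.093132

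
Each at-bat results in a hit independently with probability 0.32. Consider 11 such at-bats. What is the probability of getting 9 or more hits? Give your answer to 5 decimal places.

0.00098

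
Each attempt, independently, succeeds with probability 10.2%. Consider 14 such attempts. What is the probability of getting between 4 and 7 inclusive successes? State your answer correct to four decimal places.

0.0470

X ~ Binomial(14, 0.102); P(4 ≤ X ≤ 7) = Σ C(14,k) p^k (1−p)^(14−k) over k:
  k=4: C(14,4)·0.102^4·0.898^10 = 0.036949
  k=5: C(14,5)·0.102^5·0.898^9 = 0.008394
  k=6: C(14,6)·0.102^6·0.898^8 = 0.001430
  k=7: C(14,7)·0.102^7·0.898^7 = 0.000186
Total = 0.046958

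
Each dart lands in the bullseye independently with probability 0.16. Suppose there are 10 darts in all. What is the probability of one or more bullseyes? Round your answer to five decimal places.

P(at least one) = 1 − P(none) = 1 − (1 − 0.16)^10
= 1 − 0.1749012 = 0.8250988

0.82510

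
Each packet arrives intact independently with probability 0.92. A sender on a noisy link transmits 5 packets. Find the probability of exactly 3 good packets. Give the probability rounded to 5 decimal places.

X ~ Binomial(n=5, p=0.92).
P(X=3) = C(5,3) · p^3 · (1−p)^2
= 10 · 0.77869 · 0.0064 = 0.0498360

0.04984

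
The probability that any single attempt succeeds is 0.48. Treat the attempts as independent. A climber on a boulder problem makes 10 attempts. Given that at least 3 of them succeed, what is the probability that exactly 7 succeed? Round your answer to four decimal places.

0.1065

X ~ Binomial(10, 0.48). Want P(X=7 | X≥3) = P(X=7) / P(X≥3).
P(X=7) = C(10,7)·0.48^7·0.52^3 = 0.099056
P(X≥3) = 1 − 0.001446 − 0.013344 − 0.055427 = 0.929784
Ratio = 0.099056 / 0.929784 = 0.106536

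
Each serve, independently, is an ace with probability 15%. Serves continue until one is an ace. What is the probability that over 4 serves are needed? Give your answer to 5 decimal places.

Y = number of serves to the first success; geometric, p = 0.15.
P(Y > 4) = P(first 4 all fail) = (1−p)^4 = 0.5220063

0.52201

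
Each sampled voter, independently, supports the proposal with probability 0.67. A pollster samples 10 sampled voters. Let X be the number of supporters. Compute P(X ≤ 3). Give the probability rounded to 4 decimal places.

X ~ Binomial(10, 0.67); P(X ≤ 3) = Σ C(10,k) p^k (1−p)^(10−k) over k:
  k=0: C(10,0)·0.67^0·0.33^10 = 0.000015
  k=1: C(10,1)·0.67^1·0.33^9 = 0.000311
  k=2: C(10,2)·0.67^2·0.33^8 = 0.002841
  k=3: C(10,3)·0.67^3·0.33^7 = 0.015382
Total = 0.018549

0.0185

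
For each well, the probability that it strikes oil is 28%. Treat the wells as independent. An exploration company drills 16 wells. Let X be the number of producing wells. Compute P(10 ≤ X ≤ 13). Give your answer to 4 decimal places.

X ~ Binomial(16, 0.28); P(10 ≤ X ≤ 13) = Σ C(16,k) p^k (1−p)^(16−k) over k:
  k=10: C(16,10)·0.28^10·0.72^6 = 0.003304
  k=11: C(16,11)·0.28^11·0.72^5 = 0.000701
  k=12: C(16,12)·0.28^12·0.72^4 = 0.000114
  k=13: C(16,13)·0.28^13·0.72^3 = 0.000014
Total = 0.004133

0.0041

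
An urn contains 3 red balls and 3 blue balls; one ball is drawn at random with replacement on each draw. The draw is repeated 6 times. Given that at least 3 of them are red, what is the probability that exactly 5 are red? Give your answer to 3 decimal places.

0.143

X ~ Binomial(6, 0.50). Want P(X=5 | X≥3) = P(X=5) / P(X≥3).
P(X=5) = C(6,5)·0.50^5·0.50^1 = 0.09375
P(X≥3) = 1 − 0.01562 − 0.09375 − 0.23438 = 0.65625
Ratio = 0.09375 / 0.65625 = 0.14286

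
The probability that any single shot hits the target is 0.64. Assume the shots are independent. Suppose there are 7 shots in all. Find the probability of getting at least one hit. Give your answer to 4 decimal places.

P(at least one) = 1 − P(none) = 1 − (1 − 0.64)^7
= 1 − 0.000784 = 0.999216

0.9992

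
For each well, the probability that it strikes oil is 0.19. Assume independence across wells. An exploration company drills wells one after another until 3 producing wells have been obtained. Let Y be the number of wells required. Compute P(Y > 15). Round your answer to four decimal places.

0.4365

Needing more than 15 wells ⇔ fewer than 3 successes in the first 15. With X ~ Binomial(15, 0.19), P(Y > 15) = P(X ≤ 2).
  k=0: C(15,0)·0.19^0·0.81^15 = 0.042391
  k=1: C(15,1)·0.19^1·0.81^14 = 0.149154
  k=2: C(15,2)·0.19^2·0.81^13 = 0.244907
P(X ≤ 2) = 0.436453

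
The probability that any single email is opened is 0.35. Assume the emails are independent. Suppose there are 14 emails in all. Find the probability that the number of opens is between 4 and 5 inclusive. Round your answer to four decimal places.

X ~ Binomial(14, 0.35); P(4 ≤ X ≤ 5) = Σ C(14,k) p^k (1−p)^(14−k) over k:
  k=4: C(14,4)·0.35^4·0.65^10 = 0.202227
  k=5: C(14,5)·0.35^5·0.65^9 = 0.217783
Total = 0.420011

0.4200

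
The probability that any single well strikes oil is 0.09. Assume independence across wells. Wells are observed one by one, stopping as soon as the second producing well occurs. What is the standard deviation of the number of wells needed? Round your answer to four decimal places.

14.9897

Y = total wells until the second success; negative binomial with r=2, p=0.09.
SD(Y) = √[r(1−p)/p²] = √(224.691358) = 14.989708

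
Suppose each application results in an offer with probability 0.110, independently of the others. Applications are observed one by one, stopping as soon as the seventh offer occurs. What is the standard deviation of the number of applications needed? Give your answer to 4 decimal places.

22.6909

Y = total applications until the seventh success; negative binomial with r=7, p=0.11.
SD(Y) = √[r(1−p)/p²] = √(514.876033) = 22.690880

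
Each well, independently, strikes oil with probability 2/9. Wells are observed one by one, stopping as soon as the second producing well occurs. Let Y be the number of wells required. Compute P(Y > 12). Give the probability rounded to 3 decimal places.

0.217

Needing more than 12 wells ⇔ fewer than 2 successes in the first 12. With X ~ Binomial(12, 0.222222), P(Y > 12) = P(X ≤ 1).
  k=0: C(12,0)·0.222222^0·0.777778^12 = 0.04901
  k=1: C(12,1)·0.222222^1·0.777778^11 = 0.16803
P(X ≤ 1) = 0.21704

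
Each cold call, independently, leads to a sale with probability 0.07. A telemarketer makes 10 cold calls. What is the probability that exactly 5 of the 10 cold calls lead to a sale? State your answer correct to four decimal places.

X ~ Binomial(n=10, p=0.07).
P(X=5) = C(10,5) · p^5 · (1−p)^5
= 252 · 1.6807e-06 · 0.69569 = 0.000295

0.0003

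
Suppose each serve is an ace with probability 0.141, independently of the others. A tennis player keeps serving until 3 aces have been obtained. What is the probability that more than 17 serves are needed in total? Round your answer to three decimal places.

0.563

Needing more than 17 serves ⇔ fewer than 3 successes in the first 17. With X ~ Binomial(17, 0.141), P(Y > 17) = P(X ≤ 2).
  k=0: C(17,0)·0.141^0·0.859^17 = 0.07549
  k=1: C(17,1)·0.141^1·0.859^16 = 0.21065
  k=2: C(17,2)·0.141^2·0.859^15 = 0.27661
P(X ≤ 2) = 0.56275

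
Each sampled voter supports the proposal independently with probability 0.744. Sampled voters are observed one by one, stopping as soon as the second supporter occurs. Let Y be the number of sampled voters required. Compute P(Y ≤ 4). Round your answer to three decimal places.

0.946

Finishing within 4 sampled voters ⇔ at least 2 successes in the first 4. With X ~ Binomial(4, 0.744), P(Y ≤ 4) = 1 − P(X ≤ 1).
  k=0: C(4,0)·0.744^0·0.256^4 = 0.00429
  k=1: C(4,1)·0.744^1·0.256^3 = 0.04993
1 − 0.05422 = 0.94578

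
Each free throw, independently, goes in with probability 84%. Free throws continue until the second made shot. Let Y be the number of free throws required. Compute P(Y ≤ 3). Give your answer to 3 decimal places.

Finishing within 3 free throws ⇔ at least 2 successes in the first 3. With X ~ Binomial(3, 0.84), P(Y ≤ 3) = 1 − P(X ≤ 1).
  k=0: C(3,0)·0.84^0·0.16^3 = 0.00410
  k=1: C(3,1)·0.84^1·0.16^2 = 0.06451
1 − 0.06861 = 0.93139

0.931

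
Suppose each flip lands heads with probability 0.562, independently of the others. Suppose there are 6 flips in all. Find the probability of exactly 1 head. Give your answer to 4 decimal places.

0.0544

X ~ Binomial(n=6, p=0.562).
P(X=1) = C(6,1) · p^1 · (1−p)^5
= 6 · 0.562 · 0.01612 = 0.054357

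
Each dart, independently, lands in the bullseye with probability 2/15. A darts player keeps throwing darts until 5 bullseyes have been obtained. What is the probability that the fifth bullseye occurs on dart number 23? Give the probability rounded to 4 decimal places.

Y = trial on which the fifth success occurs; negative binomial, r=5, p=0.133333.
P(Y=23) = C(22,4) · p^5 · (1−p)^18
= 7315 · 4.214e-05 · 0.076092 = 0.023456

0.0235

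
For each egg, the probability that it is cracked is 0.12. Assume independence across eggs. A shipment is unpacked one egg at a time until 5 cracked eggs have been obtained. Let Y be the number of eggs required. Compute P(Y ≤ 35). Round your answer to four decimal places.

0.4125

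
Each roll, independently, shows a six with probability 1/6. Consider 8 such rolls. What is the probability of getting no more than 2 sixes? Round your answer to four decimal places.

0.8652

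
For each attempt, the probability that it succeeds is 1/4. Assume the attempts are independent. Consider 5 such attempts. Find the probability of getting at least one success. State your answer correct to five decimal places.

P(at least one) = 1 − P(none) = 1 − (1 − 0.25)^5
= 1 − 0.2373047 = 0.7626953

0.76270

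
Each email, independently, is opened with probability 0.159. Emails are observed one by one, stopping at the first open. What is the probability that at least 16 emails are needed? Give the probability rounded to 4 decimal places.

0.0745

Y = number of emails to the first success; geometric, p = 0.159.
P(Y > 15) = P(first 15 all fail) = (1−p)^15 = 0.074463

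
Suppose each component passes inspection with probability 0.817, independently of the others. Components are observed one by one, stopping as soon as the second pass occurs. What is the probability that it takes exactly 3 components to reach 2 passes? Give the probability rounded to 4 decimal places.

0.2443

Y = trial on which the second success occurs; negative binomial, r=2, p=0.817.
P(Y=3) = C(2,1) · p^2 · (1−p)^1
= 2 · 0.66749 · 0.183 = 0.244301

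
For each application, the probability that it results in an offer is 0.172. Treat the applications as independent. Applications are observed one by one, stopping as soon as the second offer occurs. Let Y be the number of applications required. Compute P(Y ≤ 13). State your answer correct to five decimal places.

0.68183

Finishing within 13 applications ⇔ at least 2 successes in the first 13. With X ~ Binomial(13, 0.172), P(Y ≤ 13) = 1 − P(X ≤ 1).
  k=0: C(13,0)·0.172^0·0.828^13 = 0.0859794
  k=1: C(13,1)·0.172^1·0.828^12 = 0.2321859
1 − 0.3181653 = 0.6818347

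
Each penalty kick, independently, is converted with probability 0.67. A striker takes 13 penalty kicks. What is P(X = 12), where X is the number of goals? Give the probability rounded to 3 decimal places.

0.035

X ~ Binomial(n=13, p=0.67).
P(X=12) = C(13,12) · p^12 · (1−p)^1
= 13 · 0.0081827 · 0.33 = 0.03510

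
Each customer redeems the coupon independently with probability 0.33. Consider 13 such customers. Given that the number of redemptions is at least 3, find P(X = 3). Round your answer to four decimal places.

X ~ Binomial(13, 0.33). Want P(X=3 | X≥3) = P(X=3) / P(X≥3).
P(X=3) = C(13,3)·0.33^3·0.67^10 = 0.187351
P(X≥3) = 1 − 0.005482 − 0.035104 − 0.103740 = 0.855674
Ratio = 0.187351 / 0.855674 = 0.218951

0.2190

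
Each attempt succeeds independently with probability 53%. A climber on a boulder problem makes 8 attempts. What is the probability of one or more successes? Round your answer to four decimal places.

0.9976

P(at least one) = 1 − P(none) = 1 − (1 − 0.53)^8
= 1 − 0.002381 = 0.997619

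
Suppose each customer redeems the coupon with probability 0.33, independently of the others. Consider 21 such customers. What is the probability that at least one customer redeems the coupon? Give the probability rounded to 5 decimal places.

0.99978

P(at least one) = 1 − P(none) = 1 − (1 − 0.33)^21
= 1 − 0.0002226 = 0.9997774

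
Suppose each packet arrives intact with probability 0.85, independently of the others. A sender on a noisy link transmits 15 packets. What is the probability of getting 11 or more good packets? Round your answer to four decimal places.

X ~ Binomial(15, 0.85); P(X ≥ 11) = Σ C(15,k) p^k (1−p)^(15−k) over k:
  k=11: C(15,11)·0.85^11·0.15^4 = 0.115639
  k=12: C(15,12)·0.85^12·0.15^3 = 0.218430
  k=13: C(15,13)·0.85^13·0.15^2 = 0.285639
  k=14: C(15,14)·0.85^14·0.15^1 = 0.231232
  k=15: C(15,15)·0.85^15·0.15^0 = 0.087354
Total = 0.938295

0.9383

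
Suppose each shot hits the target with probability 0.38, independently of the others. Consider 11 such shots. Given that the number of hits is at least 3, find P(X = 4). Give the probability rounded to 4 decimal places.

0.2843

X ~ Binomial(11, 0.38). Want P(X=4 | X≥3) = P(X=4) / P(X≥3).
P(X=4) = C(11,4)·0.38^4·0.62^7 = 0.242320
P(X≥3) = 1 − 0.005204 − 0.035083 − 0.107512 = 0.852202
Ratio = 0.242320 / 0.852202 = 0.284346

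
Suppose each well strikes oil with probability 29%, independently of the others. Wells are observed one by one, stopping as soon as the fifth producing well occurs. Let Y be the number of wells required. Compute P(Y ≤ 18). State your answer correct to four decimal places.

0.6329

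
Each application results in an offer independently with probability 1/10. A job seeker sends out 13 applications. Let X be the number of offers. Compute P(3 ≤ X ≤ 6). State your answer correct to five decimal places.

X ~ Binomial(13, 0.10); P(3 ≤ X ≤ 6) = Σ C(13,k) p^k (1−p)^(13−k) over k:
  k=3: C(13,3)·0.10^3·0.90^10 = 0.0997220
  k=4: C(13,4)·0.10^4·0.90^9 = 0.0277006
  k=5: C(13,5)·0.10^5·0.90^8 = 0.0055401
  k=6: C(13,6)·0.10^6·0.90^7 = 0.0008208
Total = 0.1337835

0.13378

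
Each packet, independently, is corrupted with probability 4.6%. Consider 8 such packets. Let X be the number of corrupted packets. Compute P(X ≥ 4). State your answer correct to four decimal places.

X ~ Binomial(8, 0.046); P(X ≥ 4) = Σ C(8,k) p^k (1−p)^(8−k) over k:
  k=4: C(8,4)·0.046^4·0.954^4 = 0.000260
  k=5: C(8,5)·0.046^5·0.954^3 = 0.000010
  k=6: C(8,6)·0.046^6·0.954^2 = 0.000000
  k=7: C(8,7)·0.046^7·0.954^1 = 0.000000
  k=8: C(8,8)·0.046^8·0.954^0 = 0.000000
Total = 0.000270

0.0003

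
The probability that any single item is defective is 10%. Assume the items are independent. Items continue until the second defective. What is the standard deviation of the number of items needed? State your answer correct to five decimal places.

13.41641

Y = total items until the second success; negative binomial with r=2, p=0.10.
SD(Y) = √[r(1−p)/p²] = √(180.0000000) = 13.4164079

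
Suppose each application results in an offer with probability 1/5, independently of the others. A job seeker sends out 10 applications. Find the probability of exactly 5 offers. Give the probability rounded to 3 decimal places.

0.026

X ~ Binomial(n=10, p=0.20).
P(X=5) = C(10,5) · p^5 · (1−p)^5
= 252 · 0.00032 · 0.32768 = 0.02642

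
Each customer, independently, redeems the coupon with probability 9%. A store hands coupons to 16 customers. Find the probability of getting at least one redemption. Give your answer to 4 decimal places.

0.7789

P(at least one) = 1 − P(none) = 1 − (1 − 0.09)^16
= 1 − 0.221137 = 0.778863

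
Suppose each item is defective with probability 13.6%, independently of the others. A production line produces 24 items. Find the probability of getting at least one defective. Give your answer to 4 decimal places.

P(at least one) = 1 − P(none) = 1 − (1 − 0.136)^24
= 1 − 0.029945 = 0.970055

0.9701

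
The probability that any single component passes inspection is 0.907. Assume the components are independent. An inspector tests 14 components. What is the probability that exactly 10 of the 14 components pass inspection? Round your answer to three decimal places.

0.028

X ~ Binomial(n=14, p=0.907).
P(X=10) = C(14,10) · p^10 · (1−p)^4
= 1001 · 0.37677 · 7.4805e-05 = 0.02821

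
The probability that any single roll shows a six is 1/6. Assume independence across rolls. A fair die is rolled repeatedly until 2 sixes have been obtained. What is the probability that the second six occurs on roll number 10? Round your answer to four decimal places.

Y = trial on which the second success occurs; negative binomial, r=2, p=0.166667.
P(Y=10) = C(9,1) · p^2 · (1−p)^8
= 9 · 0.027778 · 0.23257 = 0.058142

0.0581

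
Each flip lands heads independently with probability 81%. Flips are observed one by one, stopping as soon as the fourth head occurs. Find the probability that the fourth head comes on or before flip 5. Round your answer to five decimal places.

Finishing within 5 flips ⇔ at least 4 successes in the first 5. With X ~ Binomial(5, 0.81), P(Y ≤ 5) = 1 − P(X ≤ 3).
  k=0: C(5,0)·0.81^0·0.19^5 = 0.0002476
  k=1: C(5,1)·0.81^1·0.19^4 = 0.0052780
  k=2: C(5,2)·0.81^2·0.19^3 = 0.0450019
  k=3: C(5,3)·0.81^3·0.19^2 = 0.1918502
1 − 0.2423777 = 0.7576223

0.75762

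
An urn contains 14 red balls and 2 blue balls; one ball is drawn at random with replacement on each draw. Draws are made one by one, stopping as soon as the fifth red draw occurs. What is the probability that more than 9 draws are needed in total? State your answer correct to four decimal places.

0.0025

Needing more than 9 draws ⇔ fewer than 5 successes in the first 9. With X ~ Binomial(9, 0.875), P(Y > 9) = P(X ≤ 4).
  k=0: C(9,0)·0.875^0·0.125^9 = 0.000000
  k=1: C(9,1)·0.875^1·0.125^8 = 0.000000
  k=2: C(9,2)·0.875^2·0.125^7 = 0.000013
  k=3: C(9,3)·0.875^3·0.125^6 = 0.000215
  k=4: C(9,4)·0.875^4·0.125^5 = 0.002254
P(X ≤ 4) = 0.002482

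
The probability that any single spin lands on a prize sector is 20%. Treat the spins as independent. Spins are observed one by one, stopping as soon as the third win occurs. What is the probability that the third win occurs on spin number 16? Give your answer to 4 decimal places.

0.0462

Y = trial on which the third success occurs; negative binomial, r=3, p=0.20.
P(Y=16) = C(15,2) · p^3 · (1−p)^13
= 105 · 0.008 · 0.054976 = 0.046179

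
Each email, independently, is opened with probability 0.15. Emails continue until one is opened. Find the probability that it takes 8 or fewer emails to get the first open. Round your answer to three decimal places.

0.728

Y = number of emails to the first success; geometric, p = 0.15.
P(Y ≤ 8) = 1 − (1−p)^8 = 1 − 0.27249 = 0.72751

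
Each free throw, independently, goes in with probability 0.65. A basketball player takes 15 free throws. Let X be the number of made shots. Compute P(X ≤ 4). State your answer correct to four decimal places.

X ~ Binomial(15, 0.65); P(X ≤ 4) = Σ C(15,k) p^k (1−p)^(15−k) over k:
  k=0: C(15,0)·0.65^0·0.35^15 = 0.000000
  k=1: C(15,1)·0.65^1·0.35^14 = 0.000004
  k=2: C(15,2)·0.65^2·0.35^13 = 0.000052
  k=3: C(15,3)·0.65^3·0.35^12 = 0.000422
  k=4: C(15,4)·0.65^4·0.35^11 = 0.002353
Total = 0.002831

0.0028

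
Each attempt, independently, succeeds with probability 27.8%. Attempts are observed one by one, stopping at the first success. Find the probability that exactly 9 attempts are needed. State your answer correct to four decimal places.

Geometric (trials to first success), p = 0.278.
P(Y = 9) = (1−p)^8 · p = 0.073841 · 0.278 = 0.020528

0.0205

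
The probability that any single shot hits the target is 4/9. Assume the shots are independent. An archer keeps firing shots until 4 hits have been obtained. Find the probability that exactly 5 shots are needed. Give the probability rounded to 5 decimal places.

0.08671

Y = trial on which the fourth success occurs; negative binomial, r=4, p=0.444444.
P(Y=5) = C(4,3) · p^4 · (1−p)^1
= 4 · 0.039018 · 0.55556 = 0.0867076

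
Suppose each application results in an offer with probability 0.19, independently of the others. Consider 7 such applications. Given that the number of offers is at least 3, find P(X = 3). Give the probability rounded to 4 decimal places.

X ~ Binomial(7, 0.19). Want P(X=3 | X≥3) = P(X=3) / P(X≥3).
P(X=3) = C(7,3)·0.19^3·0.81^4 = 0.103340
P(X≥3) = 1 − 0.228768 − 0.375631 − 0.264333 = 0.131268
Ratio = 0.103340 / 0.131268 = 0.787247

0.7872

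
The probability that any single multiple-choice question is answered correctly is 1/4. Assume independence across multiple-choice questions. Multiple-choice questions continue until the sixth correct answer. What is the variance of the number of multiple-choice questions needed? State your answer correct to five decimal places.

Y = total multiple-choice questions until the sixth success; negative binomial with r=6, p=0.25.
Var(Y) = r(1−p)/p² = 6·0.75 / 0.25² = 72.0000000

72.00000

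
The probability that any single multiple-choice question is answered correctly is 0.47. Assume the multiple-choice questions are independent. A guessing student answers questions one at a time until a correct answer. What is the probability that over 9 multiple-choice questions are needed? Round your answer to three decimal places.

Y = number of multiple-choice questions to the first success; geometric, p = 0.47.
P(Y > 9) = P(first 9 all fail) = (1−p)^9 = 0.00330

0.003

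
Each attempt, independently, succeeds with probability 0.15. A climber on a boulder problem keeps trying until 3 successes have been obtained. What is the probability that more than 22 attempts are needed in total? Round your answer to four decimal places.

0.3382

Needing more than 22 attempts ⇔ fewer than 3 successes in the first 22. With X ~ Binomial(22, 0.15), P(Y > 22) = P(X ≤ 2).
  k=0: C(22,0)·0.15^0·0.85^22 = 0.028004
  k=1: C(22,1)·0.15^1·0.85^21 = 0.108720
  k=2: C(22,2)·0.15^2·0.85^20 = 0.201453
P(X ≤ 2) = 0.338177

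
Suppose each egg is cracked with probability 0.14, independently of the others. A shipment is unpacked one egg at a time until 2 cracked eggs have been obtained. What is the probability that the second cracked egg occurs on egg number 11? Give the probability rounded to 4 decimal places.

Y = trial on which the second success occurs; negative binomial, r=2, p=0.14.
P(Y=11) = C(10,1) · p^2 · (1−p)^9
= 10 · 0.0196 · 0.25733 = 0.050436

0.0504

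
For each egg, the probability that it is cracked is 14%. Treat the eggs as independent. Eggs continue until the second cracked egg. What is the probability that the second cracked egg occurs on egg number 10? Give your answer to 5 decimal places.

0.05278

Y = trial on which the second success occurs; negative binomial, r=2, p=0.14.
P(Y=10) = C(9,1) · p^2 · (1−p)^8
= 9 · 0.0196 · 0.29922 = 0.0527820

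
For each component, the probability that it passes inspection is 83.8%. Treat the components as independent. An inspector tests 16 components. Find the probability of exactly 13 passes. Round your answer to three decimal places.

0.239

X ~ Binomial(n=16, p=0.838).
P(X=13) = C(16,13) · p^13 · (1−p)^3
= 560 · 0.1005 · 0.0042515 = 0.23928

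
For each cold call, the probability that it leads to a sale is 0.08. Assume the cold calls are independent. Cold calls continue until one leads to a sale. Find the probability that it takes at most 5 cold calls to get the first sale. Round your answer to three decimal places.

Y = number of cold calls to the first success; geometric, p = 0.08.
P(Y ≤ 5) = 1 − (1−p)^5 = 1 − 0.65908 = 0.34092

0.341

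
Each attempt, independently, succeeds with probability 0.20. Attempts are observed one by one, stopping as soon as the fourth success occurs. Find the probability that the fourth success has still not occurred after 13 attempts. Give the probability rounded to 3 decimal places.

0.747

Needing more than 13 attempts ⇔ fewer than 4 successes in the first 13. With X ~ Binomial(13, 0.20), P(Y > 13) = P(X ≤ 3).
  k=0: C(13,0)·0.20^0·0.80^13 = 0.05498
  k=1: C(13,1)·0.20^1·0.80^12 = 0.17867
  k=2: C(13,2)·0.20^2·0.80^11 = 0.26801
  k=3: C(13,3)·0.20^3·0.80^10 = 0.24567
P(X ≤ 3) = 0.74732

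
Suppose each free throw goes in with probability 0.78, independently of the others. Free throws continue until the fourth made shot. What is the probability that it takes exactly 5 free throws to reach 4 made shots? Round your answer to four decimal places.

Y = trial on which the fourth success occurs; negative binomial, r=4, p=0.78.
P(Y=5) = C(4,3) · p^4 · (1−p)^1
= 4 · 0.37015 · 0.22 = 0.325732

0.3257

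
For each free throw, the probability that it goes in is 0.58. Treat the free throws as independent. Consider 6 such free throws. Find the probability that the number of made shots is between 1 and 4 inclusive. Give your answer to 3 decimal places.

X ~ Binomial(6, 0.58); P(1 ≤ X ≤ 4) = Σ C(6,k) p^k (1−p)^(6−k) over k:
  k=1: C(6,1)·0.58^1·0.42^5 = 0.04548
  k=2: C(6,2)·0.58^2·0.42^4 = 0.15702
  k=3: C(6,3)·0.58^3·0.42^3 = 0.28911
  k=4: C(6,4)·0.58^4·0.42^2 = 0.29943
Total = 0.79104

0.791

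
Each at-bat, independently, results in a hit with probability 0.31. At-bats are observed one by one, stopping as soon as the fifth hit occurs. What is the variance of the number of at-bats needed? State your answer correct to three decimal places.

35.900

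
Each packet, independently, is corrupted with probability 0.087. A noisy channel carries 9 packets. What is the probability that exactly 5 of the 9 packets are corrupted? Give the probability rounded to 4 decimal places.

X ~ Binomial(n=9, p=0.087).
P(X=5) = C(9,5) · p^5 · (1−p)^4
= 126 · 4.9842e-06 · 0.69484 = 0.000436

0.0004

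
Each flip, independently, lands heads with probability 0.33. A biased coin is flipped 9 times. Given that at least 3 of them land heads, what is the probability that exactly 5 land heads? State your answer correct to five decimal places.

0.16168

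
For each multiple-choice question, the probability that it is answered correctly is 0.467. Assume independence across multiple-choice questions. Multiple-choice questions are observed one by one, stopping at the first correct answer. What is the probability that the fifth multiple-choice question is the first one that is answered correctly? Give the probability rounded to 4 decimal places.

Geometric (trials to first success), p = 0.467.
P(Y = 5) = (1−p)^4 · p = 0.080707 · 0.467 = 0.037690

0.0377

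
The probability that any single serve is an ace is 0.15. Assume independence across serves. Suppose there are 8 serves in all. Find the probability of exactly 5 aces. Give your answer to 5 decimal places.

X ~ Binomial(n=8, p=0.15).
P(X=5) = C(8,5) · p^5 · (1−p)^3
= 56 · 7.5937e-05 · 0.61413 = 0.0026116

0.00261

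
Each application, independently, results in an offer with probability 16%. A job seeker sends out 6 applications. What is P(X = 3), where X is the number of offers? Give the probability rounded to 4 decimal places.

X ~ Binomial(n=6, p=0.16).
P(X=3) = C(6,3) · p^3 · (1−p)^3
= 20 · 0.004096 · 0.5927 = 0.048554

0.0486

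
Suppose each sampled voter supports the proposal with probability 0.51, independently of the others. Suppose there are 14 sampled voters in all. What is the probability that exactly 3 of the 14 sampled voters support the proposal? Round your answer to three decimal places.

0.019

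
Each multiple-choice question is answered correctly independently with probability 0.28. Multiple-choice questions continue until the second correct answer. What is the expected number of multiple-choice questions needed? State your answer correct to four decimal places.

Y = total multiple-choice questions until the second success; negative binomial with r=2, p=0.28.
E[Y] = r / p = 2 / 0.28 = 7.142857

7.1429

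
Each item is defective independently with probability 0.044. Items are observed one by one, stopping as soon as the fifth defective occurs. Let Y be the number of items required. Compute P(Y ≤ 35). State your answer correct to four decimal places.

Finishing within 35 items ⇔ at least 5 successes in the first 35. With X ~ Binomial(35, 0.044), P(Y ≤ 35) = 1 − P(X ≤ 4).
  k=0: C(35,0)·0.044^0·0.956^35 = 0.207027
  k=1: C(35,1)·0.044^1·0.956^34 = 0.333495
  k=2: C(35,2)·0.044^2·0.956^33 = 0.260935
  k=3: C(35,3)·0.044^3·0.956^32 = 0.132105
  k=4: C(35,4)·0.044^4·0.956^31 = 0.048641
1 − 0.982203 = 0.017797

0.0178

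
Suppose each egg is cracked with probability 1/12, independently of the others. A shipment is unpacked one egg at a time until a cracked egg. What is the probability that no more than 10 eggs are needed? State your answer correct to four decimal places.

Y = number of eggs to the first success; geometric, p = 0.083333.
P(Y ≤ 10) = 1 − (1−p)^10 = 1 − 0.418904 = 0.581096

0.5811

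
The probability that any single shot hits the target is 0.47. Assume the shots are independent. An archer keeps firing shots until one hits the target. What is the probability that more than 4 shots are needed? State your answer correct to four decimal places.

0.0789

Y = number of shots to the first success; geometric, p = 0.47.
P(Y > 4) = P(first 4 all fail) = (1−p)^4 = 0.078905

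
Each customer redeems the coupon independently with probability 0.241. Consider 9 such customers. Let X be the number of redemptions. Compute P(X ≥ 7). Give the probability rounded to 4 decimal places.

X ~ Binomial(9, 0.241); P(X ≥ 7) = Σ C(9,k) p^k (1−p)^(9−k) over k:
  k=7: C(9,7)·0.241^7·0.759^2 = 0.000979
  k=8: C(9,8)·0.241^8·0.759^1 = 0.000078
  k=9: C(9,9)·0.241^9·0.759^0 = 0.000003
Total = 0.001060

0.0011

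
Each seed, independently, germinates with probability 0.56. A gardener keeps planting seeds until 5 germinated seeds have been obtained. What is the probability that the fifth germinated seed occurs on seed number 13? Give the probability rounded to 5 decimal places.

0.03830

Y = trial on which the fifth success occurs; negative binomial, r=5, p=0.56.
P(Y=13) = C(12,4) · p^5 · (1−p)^8
= 495 · 0.055073 · 0.0014048 = 0.0382972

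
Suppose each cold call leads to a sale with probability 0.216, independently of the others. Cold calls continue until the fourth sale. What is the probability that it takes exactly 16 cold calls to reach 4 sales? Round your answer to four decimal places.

0.0534

Y = trial on which the fourth success occurs; negative binomial, r=4, p=0.216.
P(Y=16) = C(15,3) · p^4 · (1−p)^12
= 455 · 0.0021768 · 0.053925 = 0.053410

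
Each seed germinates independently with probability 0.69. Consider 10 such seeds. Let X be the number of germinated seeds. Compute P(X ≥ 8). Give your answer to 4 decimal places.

0.3566

X ~ Binomial(10, 0.69); P(X ≥ 8) = Σ C(10,k) p^k (1−p)^(10−k) over k:
  k=8: C(10,8)·0.69^8·0.31^2 = 0.222192
  k=9: C(10,9)·0.69^9·0.31^1 = 0.109901
  k=10: C(10,10)·0.69^10·0.31^0 = 0.024462
Total = 0.356556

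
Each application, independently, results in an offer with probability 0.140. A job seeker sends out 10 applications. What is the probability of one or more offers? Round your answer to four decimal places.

0.7787

P(at least one) = 1 − P(none) = 1 − (1 − 0.14)^10
= 1 − 0.221302 = 0.778698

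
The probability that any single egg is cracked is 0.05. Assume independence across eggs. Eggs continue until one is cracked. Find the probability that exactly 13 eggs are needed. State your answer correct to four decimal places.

Geometric (trials to first success), p = 0.05.
P(Y = 13) = (1−p)^12 · p = 0.54036 · 0.05 = 0.027018

0.0270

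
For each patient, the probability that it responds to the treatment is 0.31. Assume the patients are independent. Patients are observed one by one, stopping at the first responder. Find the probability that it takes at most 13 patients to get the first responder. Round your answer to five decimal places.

0.99196

Y = number of patients to the first success; geometric, p = 0.31.
P(Y ≤ 13) = 1 − (1−p)^13 = 1 − 0.0080360 = 0.9919640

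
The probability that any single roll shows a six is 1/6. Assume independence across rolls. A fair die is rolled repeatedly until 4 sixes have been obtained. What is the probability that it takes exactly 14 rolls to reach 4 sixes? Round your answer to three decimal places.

0.036

Y = trial on which the fourth success occurs; negative binomial, r=4, p=0.166667.
P(Y=14) = C(13,3) · p^4 · (1−p)^10
= 286 · 0.0007716 · 0.16151 = 0.03564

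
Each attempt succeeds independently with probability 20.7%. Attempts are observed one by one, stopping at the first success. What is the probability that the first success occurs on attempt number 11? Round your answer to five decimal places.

0.02036

Geometric (trials to first success), p = 0.207.
P(Y = 11) = (1−p)^10 · p = 0.09834 · 0.207 = 0.0203565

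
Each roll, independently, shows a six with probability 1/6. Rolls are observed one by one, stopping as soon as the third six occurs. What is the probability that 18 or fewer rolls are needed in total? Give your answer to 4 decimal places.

Finishing within 18 rolls ⇔ at least 3 successes in the first 18. With X ~ Binomial(18, 0.166667), P(Y ≤ 18) = 1 − P(X ≤ 2).
  k=0: C(18,0)·0.166667^0·0.833333^18 = 0.037561
  k=1: C(18,1)·0.166667^1·0.833333^17 = 0.135220
  k=2: C(18,2)·0.166667^2·0.833333^16 = 0.229874
1 − 0.402654 = 0.597346

0.5973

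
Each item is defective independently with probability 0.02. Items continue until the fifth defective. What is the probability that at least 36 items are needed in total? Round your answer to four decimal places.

0.9994

Needing more than 35 items ⇔ fewer than 5 successes in the first 35. With X ~ Binomial(35, 0.02), P(Y > 35) = P(X ≤ 4).
  k=0: C(35,0)·0.02^0·0.98^35 = 0.493075
  k=1: C(35,1)·0.02^1·0.98^34 = 0.352196
  k=2: C(35,2)·0.02^2·0.98^33 = 0.122191
  k=3: C(35,3)·0.02^3·0.98^32 = 0.027431
  k=4: C(35,4)·0.02^4·0.98^31 = 0.004478
P(X ≤ 4) = 0.999370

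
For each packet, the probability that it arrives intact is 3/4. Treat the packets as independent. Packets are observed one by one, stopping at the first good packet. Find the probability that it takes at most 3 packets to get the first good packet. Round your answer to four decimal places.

0.9844

Y = number of packets to the first success; geometric, p = 0.75.
P(Y ≤ 3) = 1 − (1−p)^3 = 1 − 0.015625 = 0.984375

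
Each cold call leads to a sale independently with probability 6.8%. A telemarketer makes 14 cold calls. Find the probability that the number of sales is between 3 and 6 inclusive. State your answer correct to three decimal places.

0.065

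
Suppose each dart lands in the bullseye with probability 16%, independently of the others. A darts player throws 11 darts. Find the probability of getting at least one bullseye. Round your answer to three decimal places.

0.853

P(at least one) = 1 − P(none) = 1 − (1 − 0.16)^11
= 1 − 0.14692 = 0.85308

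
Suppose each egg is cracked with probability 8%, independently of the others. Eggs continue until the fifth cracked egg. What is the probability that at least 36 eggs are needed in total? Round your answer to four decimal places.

0.8557

Needing more than 35 eggs ⇔ fewer than 5 successes in the first 35. With X ~ Binomial(35, 0.08), P(Y > 35) = P(X ≤ 4).
  k=0: C(35,0)·0.08^0·0.92^35 = 0.054022
  k=1: C(35,1)·0.08^1·0.92^34 = 0.164416
  k=2: C(35,2)·0.08^2·0.92^33 = 0.243050
  k=3: C(35,3)·0.08^3·0.92^32 = 0.232482
  k=4: C(35,4)·0.08^4·0.92^31 = 0.161727
P(X ≤ 4) = 0.855698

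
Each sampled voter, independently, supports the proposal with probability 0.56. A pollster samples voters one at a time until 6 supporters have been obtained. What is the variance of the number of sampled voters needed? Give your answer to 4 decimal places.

Y = total sampled voters until the sixth success; negative binomial with r=6, p=0.56.
Var(Y) = r(1−p)/p² = 6·0.44 / 0.56² = 8.418367

8.4184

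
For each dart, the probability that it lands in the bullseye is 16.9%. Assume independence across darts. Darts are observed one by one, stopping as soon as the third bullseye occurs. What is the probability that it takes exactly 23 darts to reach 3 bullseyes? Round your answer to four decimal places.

Y = trial on which the third success occurs; negative binomial, r=3, p=0.169.
P(Y=23) = C(22,2) · p^3 · (1−p)^20
= 231 · 0.0048268 · 0.024662 = 0.027497

0.0275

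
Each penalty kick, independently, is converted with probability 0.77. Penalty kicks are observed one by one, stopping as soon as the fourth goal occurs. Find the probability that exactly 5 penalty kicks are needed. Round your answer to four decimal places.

Y = trial on which the fourth success occurs; negative binomial, r=4, p=0.77.
P(Y=5) = C(4,3) · p^4 · (1−p)^1
= 4 · 0.35153 · 0.23 = 0.323408

0.3234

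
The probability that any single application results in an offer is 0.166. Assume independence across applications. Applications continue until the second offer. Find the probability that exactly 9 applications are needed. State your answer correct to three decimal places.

Y = trial on which the second success occurs; negative binomial, r=2, p=0.166.
P(Y=9) = C(8,1) · p^2 · (1−p)^7
= 8 · 0.027556 · 0.28065 = 0.06187

0.062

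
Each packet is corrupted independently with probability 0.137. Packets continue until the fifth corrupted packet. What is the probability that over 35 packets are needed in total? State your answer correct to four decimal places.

Needing more than 35 packets ⇔ fewer than 5 successes in the first 35. With X ~ Binomial(35, 0.137), P(Y > 35) = P(X ≤ 4).
  k=0: C(35,0)·0.137^0·0.863^35 = 0.005759
  k=1: C(35,1)·0.137^1·0.863^34 = 0.032000
  k=2: C(35,2)·0.137^2·0.863^33 = 0.086360
  k=3: C(35,3)·0.137^3·0.863^32 = 0.150805
  k=4: C(35,4)·0.137^4·0.863^31 = 0.191521
P(X ≤ 4) = 0.466447

0.4664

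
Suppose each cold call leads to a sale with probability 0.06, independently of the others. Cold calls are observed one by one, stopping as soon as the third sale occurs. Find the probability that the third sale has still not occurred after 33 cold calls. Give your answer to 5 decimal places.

Needing more than 33 cold calls ⇔ fewer than 3 successes in the first 33. With X ~ Binomial(33, 0.06), P(Y > 33) = P(X ≤ 2).
  k=0: C(33,0)·0.06^0·0.94^33 = 0.1297834
  k=1: C(33,1)·0.06^1·0.94^32 = 0.2733736
  k=2: C(33,2)·0.06^2·0.94^31 = 0.2791900
P(X ≤ 2) = 0.6823470

0.68235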